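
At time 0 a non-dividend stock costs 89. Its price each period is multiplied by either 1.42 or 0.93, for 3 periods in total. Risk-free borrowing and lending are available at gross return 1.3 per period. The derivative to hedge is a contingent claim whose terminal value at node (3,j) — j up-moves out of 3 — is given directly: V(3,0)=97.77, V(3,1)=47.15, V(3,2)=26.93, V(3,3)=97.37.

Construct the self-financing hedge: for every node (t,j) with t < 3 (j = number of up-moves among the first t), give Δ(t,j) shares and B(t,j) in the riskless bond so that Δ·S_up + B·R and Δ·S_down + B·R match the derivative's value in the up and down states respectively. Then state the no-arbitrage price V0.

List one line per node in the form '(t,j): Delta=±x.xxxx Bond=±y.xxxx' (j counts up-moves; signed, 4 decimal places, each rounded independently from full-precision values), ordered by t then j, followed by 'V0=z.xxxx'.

(0,0): Delta=0.4023 Bond=-8.0182
(1,0): Delta=-0.5247 Bond=66.3039
(1,1): Delta=0.5992 Bond=-35.3083
(2,0): Delta=-1.3421 Bond=149.1113
(2,1): Delta=-0.3511 Bond=65.7898
(2,2): Delta=0.8010 Bond=-82.1248
V0=27.7857

The replicating-portfolio and risk-neutral prices coincide; use p* = (1.3−0.93)/(1.42−0.93) = 0.7551 for the latter.
Payoff layer (t=3): V(3,0)=97.7700, V(3,1)=47.1500, V(3,2)=26.9300, V(3,3)=97.3700
(2,0): S=76.9761. Δ = (V_up−V_dn)/(S_up−S_dn) = (47.1500−97.7700)/(109.3061−71.5878) = -1.3421. V = [p*·47.1500 + (1−p*)·97.7700]/1.3 = 45.8052. B = V − Δ·S = 149.1113.
(2,1): S=117.5334. Δ = (V_up−V_dn)/(S_up−S_dn) = (26.9300−47.1500)/(166.8974−109.3061) = -0.3511. V = [p*·26.9300 + (1−p*)·47.1500]/1.3 = 24.5245. B = V − Δ·S = 65.7898.
(2,2): S=179.4596. Δ = (V_up−V_dn)/(S_up−S_dn) = (97.3700−26.9300)/(254.8326−166.8974) = 0.8010. V = [p*·97.3700 + (1−p*)·26.9300]/1.3 = 61.6303. B = V − Δ·S = -82.1248.
(1,0): S=82.7700. Δ = (V_up−V_dn)/(S_up−S_dn) = (24.5245−45.8052)/(117.5334−76.9761) = -0.5247. V = [p*·24.5245 + (1−p*)·45.8052]/1.3 = 22.8739. B = V − Δ·S = 66.3039.
(1,1): S=126.3800. Δ = (V_up−V_dn)/(S_up−S_dn) = (61.6303−24.5245)/(179.4596−117.5334) = 0.5992. V = [p*·61.6303 + (1−p*)·24.5245]/1.3 = 40.4178. B = V − Δ·S = -35.3083.
(0,0): S=89.0000. Δ = (V_up−V_dn)/(S_up−S_dn) = (40.4178−22.8739)/(126.3800−82.7700) = 0.4023. V = [p*·40.4178 + (1−p*)·22.8739]/1.3 = 27.7857. B = V − Δ·S = -8.0182.
Each (Δ,B) replicates both successor values, so the strategy is self-financing and V0 is arbitrage-free.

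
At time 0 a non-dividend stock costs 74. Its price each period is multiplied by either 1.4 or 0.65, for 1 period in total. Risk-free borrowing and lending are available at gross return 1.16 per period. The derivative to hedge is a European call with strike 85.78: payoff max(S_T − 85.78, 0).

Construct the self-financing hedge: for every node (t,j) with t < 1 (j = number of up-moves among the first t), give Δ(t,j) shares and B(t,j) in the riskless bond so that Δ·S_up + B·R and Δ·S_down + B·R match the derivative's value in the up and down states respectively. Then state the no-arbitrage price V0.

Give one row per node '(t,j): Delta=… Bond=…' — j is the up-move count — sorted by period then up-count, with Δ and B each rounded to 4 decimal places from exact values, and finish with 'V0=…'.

Under the risk-neutral measure, an up-move has probability p* = (R−d)/(u−d) = 0.6800 and values discount at R = 1.16.
Payoff layer (t=1): V(1,0)=0.0000, V(1,1)=17.8200
  t=0,j=0: stock 74.0000 → up 103.6000 (V=17.8200), down 48.1000 (V=0.0000). Price 10.4462; hedge Δ=0.3211, bond B=-13.3138.
The time-0 hedge costs 10.4462, which is the no-arbitrage price.

(0,0): Delta=0.3211 Bond=-13.3138
V0=10.4462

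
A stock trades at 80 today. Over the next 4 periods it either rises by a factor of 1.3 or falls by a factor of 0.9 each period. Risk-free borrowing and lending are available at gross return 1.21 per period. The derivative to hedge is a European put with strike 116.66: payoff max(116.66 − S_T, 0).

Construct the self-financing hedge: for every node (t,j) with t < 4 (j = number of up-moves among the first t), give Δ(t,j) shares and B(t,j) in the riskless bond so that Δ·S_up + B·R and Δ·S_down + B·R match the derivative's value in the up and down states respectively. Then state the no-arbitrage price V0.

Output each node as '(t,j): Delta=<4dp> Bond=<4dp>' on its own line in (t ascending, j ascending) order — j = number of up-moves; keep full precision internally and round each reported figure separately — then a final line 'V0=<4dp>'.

(0,0): Delta=-0.1258 Bond=11.4194
(1,0): Delta=-0.4085 Bond=34.1756
(1,1): Delta=-0.0689 Bond=7.9070
(2,0): Delta=-1.0000 Bond=79.6803
(2,1): Delta=-0.2896 Bond=30.2251
(2,2): Delta=-0.0246 Bond=3.5701
(3,0): Delta=-1.0000 Bond=96.4132
(3,1): Delta=-1.0000 Bond=96.4132
(3,2): Delta=-0.1469 Bond=19.1992
(3,3): Delta=0.0000 Bond=0.0000
V0=1.3579

Under the risk-neutral measure, an up-move has probability p* = (R−d)/(u−d) = 0.7750 and values discount at R = 1.21.
Terminal payoffs: V(4,0)=64.1720, V(4,1)=40.8440, V(4,2)=7.1480, V(4,3)=0.0000, V(4,4)=0.0000
  t=3,j=0: stock 58.3200 → up 75.8160 (V=40.8440), down 52.4880 (V=64.1720). Price 38.0932; hedge Δ=-1.0000, bond B=96.4132.
  t=3,j=1: stock 84.2400 → up 109.5120 (V=7.1480), down 75.8160 (V=40.8440). Price 12.1732; hedge Δ=-1.0000, bond B=96.4132.
  t=3,j=2: stock 121.6800 → up 158.1840 (V=0.0000), down 109.5120 (V=7.1480). Price 1.3292; hedge Δ=-0.1469, bond B=19.1992.
  t=3,j=3: stock 175.7600 → up 228.4880 (V=0.0000), down 158.1840 (V=0.0000). Price 0.0000; hedge Δ=0.0000, bond B=0.0000.
  t=2,j=0: stock 64.8000 → up 84.2400 (V=12.1732), down 58.3200 (V=38.0932). Price 14.8803; hedge Δ=-1.0000, bond B=79.6803.
  t=2,j=1: stock 93.6000 → up 121.6800 (V=1.3292), down 84.2400 (V=12.1732). Price 3.1149; hedge Δ=-0.2896, bond B=30.2251.
  t=2,j=2: stock 135.2000 → up 175.7600 (V=0.0000), down 121.6800 (V=1.3292). Price 0.2472; hedge Δ=-0.0246, bond B=3.5701.
  t=1,j=0: stock 72.0000 → up 93.6000 (V=3.1149), down 64.8000 (V=14.8803). Price 4.7621; hedge Δ=-0.4085, bond B=34.1756.
  t=1,j=1: stock 104.0000 → up 135.2000 (V=0.2472), down 93.6000 (V=3.1149). Price 0.7375; hedge Δ=-0.0689, bond B=7.9070.
  t=0,j=0: stock 80.0000 → up 104.0000 (V=0.7375), down 72.0000 (V=4.7621). Price 1.3579; hedge Δ=-0.1258, bond B=11.4194.
Root portfolio cost Δ·80+B reproduces V0=1.3579.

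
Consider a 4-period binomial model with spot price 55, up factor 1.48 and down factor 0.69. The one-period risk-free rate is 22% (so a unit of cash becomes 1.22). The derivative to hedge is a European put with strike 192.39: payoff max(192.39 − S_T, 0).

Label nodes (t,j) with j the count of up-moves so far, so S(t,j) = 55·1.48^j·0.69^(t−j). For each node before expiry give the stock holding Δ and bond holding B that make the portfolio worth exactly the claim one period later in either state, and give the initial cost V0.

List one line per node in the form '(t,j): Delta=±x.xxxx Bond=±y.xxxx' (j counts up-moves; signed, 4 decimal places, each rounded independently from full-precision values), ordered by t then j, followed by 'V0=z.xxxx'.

Under the risk-neutral measure, an up-move has probability p* = (R−d)/(u−d) = 0.6709 and values discount at R = 1.22.
At expiry t=4: V(4,0)=179.9231, V(4,1)=165.6494, V(4,2)=135.0333, V(4,3)=69.3640, V(4,4)=0.0000
Node (3,0) S=18.0680: V=(p*·165.6494+(1−p*)·179.9231)/1.22=139.6287; Δ=(165.6494−179.9231)/(26.7406−12.4669)=-1.0000; B=V−Δ·S=157.6967
Node (3,1) S=38.7545: V=(p*·135.0333+(1−p*)·165.6494)/1.22=118.9422; Δ=(135.0333−165.6494)/(57.3567−26.7406)=-1.0000; B=V−Δ·S=157.6967
Node (3,2) S=83.1257: V=(p*·69.3640+(1−p*)·135.0333)/1.22=74.5710; Δ=(69.3640−135.0333)/(123.0260−57.3567)=-1.0000; B=V−Δ·S=157.6967
Node (3,3) S=178.2986: V=(p*·0.0000+(1−p*)·69.3640)/1.22=18.7120; Δ=(0.0000−69.3640)/(263.8819−123.0260)=-0.4924; B=V−Δ·S=106.5145
Node (2,0) S=26.1855: V=(p*·118.9422+(1−p*)·139.6287)/1.22=103.0741; Δ=(118.9422−139.6287)/(38.7545−18.0680)=-1.0000; B=V−Δ·S=129.2596
Node (2,1) S=56.1660: V=(p*·74.5710+(1−p*)·118.9422)/1.22=73.0936; Δ=(74.5710−118.9422)/(83.1257−38.7545)=-1.0000; B=V−Δ·S=129.2596
Node (2,2) S=120.4720: V=(p*·18.7120+(1−p*)·74.5710)/1.22=30.4066; Δ=(18.7120−74.5710)/(178.2986−83.1257)=-0.5869; B=V−Δ·S=101.1142
Node (1,0) S=37.9500: V=(p*·73.0936+(1−p*)·103.0741)/1.22=68.0005; Δ=(73.0936−103.0741)/(56.1660−26.1855)=-1.0000; B=V−Δ·S=105.9505
Node (1,1) S=81.4000: V=(p*·30.4066+(1−p*)·73.0936)/1.22=36.4389; Δ=(30.4066−73.0936)/(120.4720−56.1660)=-0.6638; B=V−Δ·S=90.4731
Node (0,0) S=55.0000: V=(p*·36.4389+(1−p*)·68.0005)/1.22=38.3822; Δ=(36.4389−68.0005)/(81.4000−37.9500)=-0.7264; B=V−Δ·S=78.3336
Root portfolio cost Δ·55+B reproduces V0=38.3822.

(0,0): Delta=-0.7264 Bond=78.3336
(1,0): Delta=-1.0000 Bond=105.9505
(1,1): Delta=-0.6638 Bond=90.4731
(2,0): Delta=-1.0000 Bond=129.2596
(2,1): Delta=-1.0000 Bond=129.2596
(2,2): Delta=-0.5869 Bond=101.1142
(3,0): Delta=-1.0000 Bond=157.6967
(3,1): Delta=-1.0000 Bond=157.6967
(3,2): Delta=-1.0000 Bond=157.6967
(3,3): Delta=-0.4924 Bond=106.5145
V0=38.3822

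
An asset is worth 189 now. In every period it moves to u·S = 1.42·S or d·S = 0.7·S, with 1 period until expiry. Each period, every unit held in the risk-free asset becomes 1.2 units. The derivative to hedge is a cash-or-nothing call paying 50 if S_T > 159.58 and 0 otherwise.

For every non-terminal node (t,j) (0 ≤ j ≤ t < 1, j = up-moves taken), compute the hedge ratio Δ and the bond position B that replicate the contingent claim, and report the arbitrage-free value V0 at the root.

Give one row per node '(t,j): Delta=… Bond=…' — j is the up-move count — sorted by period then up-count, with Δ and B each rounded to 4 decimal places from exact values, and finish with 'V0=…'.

No-arbitrage ⇒ martingale measure with p* = (R−d)/(u−d) = 0.6944.
Terminal values V(1,·): V(1,0)=0.0000, V(1,1)=50.0000
(0,0): S=189.0000. Δ = (V_up−V_dn)/(S_up−S_dn) = (50.0000−0.0000)/(268.3800−132.3000) = 0.3674. V = [p*·50.0000 + (1−p*)·0.0000]/1.2 = 28.9352. B = V − Δ·S = -40.5093.
The time-0 hedge costs 28.9352, which is the no-arbitrage price.

(0,0): Delta=0.3674 Bond=-40.5093
V0=28.9352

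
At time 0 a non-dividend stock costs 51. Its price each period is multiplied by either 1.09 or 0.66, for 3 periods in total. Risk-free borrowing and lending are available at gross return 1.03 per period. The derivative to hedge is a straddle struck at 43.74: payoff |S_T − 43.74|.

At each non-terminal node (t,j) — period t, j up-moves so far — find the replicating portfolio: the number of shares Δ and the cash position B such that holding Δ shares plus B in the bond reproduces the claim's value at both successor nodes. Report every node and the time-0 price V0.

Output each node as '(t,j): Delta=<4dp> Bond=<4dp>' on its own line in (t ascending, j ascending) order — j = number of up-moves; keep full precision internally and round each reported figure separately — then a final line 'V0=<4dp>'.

(0,0): Delta=0.4198 Bond=-6.3689
(1,0): Delta=-1.0000 Bond=41.2291
(1,1): Delta=0.5592 Bond=-14.3095
(2,0): Delta=-1.0000 Bond=42.4660
(2,1): Delta=-1.0000 Bond=42.4660
(2,2): Delta=0.7123 Bond=-24.0152
V0=15.0388

The replicating-portfolio and risk-neutral prices coincide; use p* = (1.03−0.66)/(1.09−0.66) = 0.8605 for the latter.
At expiry t=3: V(3,0)=29.0777, V(3,1)=19.5250, V(3,2)=3.7486, V(3,3)=22.3065
Node (2,0) S=22.2156: V=(p*·19.5250+(1−p*)·29.0777)/1.03=20.2504; Δ=(19.5250−29.0777)/(24.2150−14.6623)=-1.0000; B=V−Δ·S=42.4660
Node (2,1) S=36.6894: V=(p*·3.7486+(1−p*)·19.5250)/1.03=5.7766; Δ=(3.7486−19.5250)/(39.9914−24.2150)=-1.0000; B=V−Δ·S=42.4660
Node (2,2) S=60.5931: V=(p*·22.3065+(1−p*)·3.7486)/1.03=19.1427; Δ=(22.3065−3.7486)/(66.0465−39.9914)=0.7123; B=V−Δ·S=-24.0152
Node (1,0) S=33.6600: V=(p*·5.7766+(1−p*)·20.2504)/1.03=7.5691; Δ=(5.7766−20.2504)/(36.6894−22.2156)=-1.0000; B=V−Δ·S=41.2291
Node (1,1) S=55.5900: V=(p*·19.1427+(1−p*)·5.7766)/1.03=16.7744; Δ=(19.1427−5.7766)/(60.5931−36.6894)=0.5592; B=V−Δ·S=-14.3095
Node (0,0) S=51.0000: V=(p*·16.7744+(1−p*)·7.5691)/1.03=15.0388; Δ=(16.7744−7.5691)/(55.5900−33.6600)=0.4198; B=V−Δ·S=-6.3689
Each (Δ,B) replicates both successor values, so the strategy is self-financing and V0 is arbitrage-free.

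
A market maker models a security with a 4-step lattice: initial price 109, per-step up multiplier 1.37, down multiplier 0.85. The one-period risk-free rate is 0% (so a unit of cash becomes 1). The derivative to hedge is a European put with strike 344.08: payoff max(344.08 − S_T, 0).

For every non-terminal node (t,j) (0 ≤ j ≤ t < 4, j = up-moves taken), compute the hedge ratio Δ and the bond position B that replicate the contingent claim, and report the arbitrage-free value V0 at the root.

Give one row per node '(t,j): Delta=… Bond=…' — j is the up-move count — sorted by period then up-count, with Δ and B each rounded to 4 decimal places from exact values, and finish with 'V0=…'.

(0,0): Delta=-0.9831 Bond=342.5145
(1,0): Delta=-1.0000 Bond=344.0800
(1,1): Delta=-0.9572 Bond=338.6529
(2,0): Delta=-1.0000 Bond=344.0800
(2,1): Delta=-1.0000 Bond=344.0800
(2,2): Delta=-0.8918 Bond=325.2661
(3,0): Delta=-1.0000 Bond=344.0800
(3,1): Delta=-1.0000 Bond=344.0800
(3,2): Delta=-1.0000 Bond=344.0800
(3,3): Delta=-0.7262 Bond=278.8586
V0=235.3563

Since d<R<u, set p* = (R−d)/(u−d) = 0.2885; price each node as the discounted p*-expectation of its children.
Payoff layer (t=4): V(4,0)=287.1813, V(4,1)=252.3727, V(4,2)=196.2694, V(4,3)=105.8441, V(4,4)=0.0000
  t=3,j=0: stock 66.9396 → up 91.7073 (V=252.3727), down 56.8987 (V=287.1813). Price 277.1404; hedge Δ=-1.0000, bond B=344.0800.
  t=3,j=1: stock 107.8909 → up 147.8106 (V=196.2694), down 91.7073 (V=252.3727). Price 236.1891; hedge Δ=-1.0000, bond B=344.0800.
  t=3,j=2: stock 173.8948 → up 238.2359 (V=105.8441), down 147.8106 (V=196.2694). Price 170.1852; hedge Δ=-1.0000, bond B=344.0800.
  t=3,j=3: stock 280.2775 → up 383.9801 (V=0.0000), down 238.2359 (V=105.8441). Price 75.3122; hedge Δ=-0.7262, bond B=278.8586.
  t=2,j=0: stock 78.7525 → up 107.8909 (V=236.1891), down 66.9396 (V=277.1404). Price 265.3275; hedge Δ=-1.0000, bond B=344.0800.
  t=2,j=1: stock 126.9305 → up 173.8948 (V=170.1852), down 107.8909 (V=236.1891). Price 217.1495; hedge Δ=-1.0000, bond B=344.0800.
  t=2,j=2: stock 204.5821 → up 280.2775 (V=75.3122), down 173.8948 (V=170.1852). Price 142.8180; hedge Δ=-0.8918, bond B=325.2661.
  t=1,j=0: stock 92.6500 → up 126.9305 (V=217.1495), down 78.7525 (V=265.3275). Price 251.4300; hedge Δ=-1.0000, bond B=344.0800.
  t=1,j=1: stock 149.3300 → up 204.5821 (V=142.8180), down 126.9305 (V=217.1495). Price 195.7077; hedge Δ=-0.9572, bond B=338.6529.
  t=0,j=0: stock 109.0000 → up 149.3300 (V=195.7077), down 92.6500 (V=251.4300). Price 235.3563; hedge Δ=-0.9831, bond B=342.5145.
Self-financing check: at every node Δ·S+B equals the discounted successor values.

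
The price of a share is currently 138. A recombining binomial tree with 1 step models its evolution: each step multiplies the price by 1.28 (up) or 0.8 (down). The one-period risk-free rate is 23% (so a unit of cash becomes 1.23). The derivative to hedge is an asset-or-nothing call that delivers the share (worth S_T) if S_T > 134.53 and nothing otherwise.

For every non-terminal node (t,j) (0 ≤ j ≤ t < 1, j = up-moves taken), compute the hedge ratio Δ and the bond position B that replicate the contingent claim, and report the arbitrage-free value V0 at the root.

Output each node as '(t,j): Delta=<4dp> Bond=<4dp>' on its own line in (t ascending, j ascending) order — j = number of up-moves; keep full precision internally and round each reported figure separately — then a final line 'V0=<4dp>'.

Risk-neutral probability p* = (R−d)/(u−d) = (1.23−0.8)/(1.28−0.8) = 0.8958.
Terminal payoffs: V(1,0)=0.0000, V(1,1)=176.6400
(0,0): S=138.0000. Δ = (V_up−V_dn)/(S_up−S_dn) = (176.6400−0.0000)/(176.6400−110.4000) = 2.6667. V = [p*·176.6400 + (1−p*)·0.0000]/1.23 = 128.6504. B = V − Δ·S = -239.3496.
Each (Δ,B) replicates both successor values, so the strategy is self-financing and V0 is arbitrage-free.

(0,0): Delta=2.6667 Bond=-239.3496
V0=128.6504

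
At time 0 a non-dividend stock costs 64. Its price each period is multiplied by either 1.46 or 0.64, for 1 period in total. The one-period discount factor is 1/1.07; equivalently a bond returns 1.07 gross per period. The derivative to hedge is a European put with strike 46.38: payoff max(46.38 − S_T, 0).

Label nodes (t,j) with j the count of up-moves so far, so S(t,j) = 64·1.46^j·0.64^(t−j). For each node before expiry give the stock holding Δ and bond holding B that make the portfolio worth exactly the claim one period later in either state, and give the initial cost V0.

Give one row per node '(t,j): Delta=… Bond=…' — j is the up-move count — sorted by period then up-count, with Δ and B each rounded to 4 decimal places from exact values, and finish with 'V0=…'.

The replicating-portfolio and risk-neutral prices coincide; use p* = (1.07−0.64)/(1.46−0.64) = 0.5244 for the latter.
At expiry t=1: V(1,0)=5.4200, V(1,1)=0.0000
(0,0): S=64.0000. Δ = (V_up−V_dn)/(S_up−S_dn) = (0.0000−5.4200)/(93.4400−40.9600) = -0.1033. V = [p*·0.0000 + (1−p*)·5.4200]/1.07 = 2.4092. B = V − Δ·S = 9.0189.
Root portfolio cost Δ·64+B reproduces V0=2.4092.

(0,0): Delta=-0.1033 Bond=9.0189
V0=2.4092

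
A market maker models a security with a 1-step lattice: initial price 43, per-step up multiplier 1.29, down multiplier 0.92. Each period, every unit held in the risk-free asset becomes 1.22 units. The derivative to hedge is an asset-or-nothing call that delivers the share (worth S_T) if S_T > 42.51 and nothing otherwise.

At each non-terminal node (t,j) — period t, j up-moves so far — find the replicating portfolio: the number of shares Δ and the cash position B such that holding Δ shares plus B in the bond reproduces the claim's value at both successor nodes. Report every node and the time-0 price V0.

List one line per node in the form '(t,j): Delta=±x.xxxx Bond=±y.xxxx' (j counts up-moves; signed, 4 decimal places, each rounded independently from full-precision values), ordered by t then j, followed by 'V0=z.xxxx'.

(0,0): Delta=3.4865 Bond=-113.0536
V0=36.8653

Risk-neutral probability p* = (R−d)/(u−d) = (1.22−0.92)/(1.29−0.92) = 0.8108.
Terminal values V(1,·): V(1,0)=0.0000, V(1,1)=55.4700
  t=0,j=0: stock 43.0000 → up 55.4700 (V=55.4700), down 39.5600 (V=0.0000). Price 36.8653; hedge Δ=3.4865, bond B=-113.0536.
Each (Δ,B) replicates both successor values, so the strategy is self-financing and V0 is arbitrage-free.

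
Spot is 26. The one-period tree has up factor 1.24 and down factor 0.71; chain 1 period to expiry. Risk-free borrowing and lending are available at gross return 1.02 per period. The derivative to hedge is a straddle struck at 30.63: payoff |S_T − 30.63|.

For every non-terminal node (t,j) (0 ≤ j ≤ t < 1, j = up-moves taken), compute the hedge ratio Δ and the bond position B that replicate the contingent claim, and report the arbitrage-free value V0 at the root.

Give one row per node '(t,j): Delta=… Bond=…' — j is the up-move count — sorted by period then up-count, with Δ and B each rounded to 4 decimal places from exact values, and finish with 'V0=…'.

(0,0): Delta=-0.7663 Bond=25.8004
V0=5.8759

Since d<R<u, set p* = (R−d)/(u−d) = 0.5849; price each node as the discounted p*-expectation of its children.
Terminal payoffs: V(1,0)=12.1700, V(1,1)=1.6100
Node (0,0) S=26.0000: V=(p*·1.6100+(1−p*)·12.1700)/1.02=5.8759; Δ=(1.6100−12.1700)/(32.2400−18.4600)=-0.7663; B=V−Δ·S=25.8004
Self-financing check: at every node Δ·S+B equals the discounted successor values.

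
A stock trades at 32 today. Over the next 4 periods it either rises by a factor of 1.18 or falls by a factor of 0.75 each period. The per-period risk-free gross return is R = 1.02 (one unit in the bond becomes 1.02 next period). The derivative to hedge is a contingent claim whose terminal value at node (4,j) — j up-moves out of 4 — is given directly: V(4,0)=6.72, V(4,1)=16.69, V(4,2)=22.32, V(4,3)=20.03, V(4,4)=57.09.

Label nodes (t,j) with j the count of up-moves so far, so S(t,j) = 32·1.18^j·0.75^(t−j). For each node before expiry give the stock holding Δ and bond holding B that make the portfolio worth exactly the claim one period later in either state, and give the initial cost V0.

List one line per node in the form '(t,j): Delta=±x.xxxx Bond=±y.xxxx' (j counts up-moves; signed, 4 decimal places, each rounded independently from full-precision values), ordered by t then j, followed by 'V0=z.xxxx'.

(0,0): Delta=0.6950 Bond=1.6441
(1,0): Delta=0.2895 Bond=11.4096
(1,1): Delta=0.8478 Bond=-4.0904
(2,0): Delta=0.9177 Bond=0.3305
(2,1): Delta=0.0529 Bond=18.3384
(2,2): Delta=1.1471 Bond=-17.5118
(3,0): Delta=1.7175 Bond=-10.4603
(3,1): Delta=0.6164 Bond=6.7355
(3,2): Delta=-0.1594 Bond=25.7982
(3,3): Delta=1.6392 Bond=-43.7348
V0=23.8847

Under the risk-neutral measure, an up-move has probability p* = (R−d)/(u−d) = 0.6279 and values discount at R = 1.02.
Payoff layer (t=4): V(4,0)=6.7200, V(4,1)=16.6900, V(4,2)=22.3200, V(4,3)=20.0300, V(4,4)=57.0900
  t=3,j=0: stock 13.5000 → up 15.9300 (V=16.6900), down 10.1250 (V=6.7200). Price 12.7257; hedge Δ=1.7175, bond B=-10.4603.
  t=3,j=1: stock 21.2400 → up 25.0632 (V=22.3200), down 15.9300 (V=16.6900). Price 19.8285; hedge Δ=0.6164, bond B=6.7355.
  t=3,j=2: stock 33.4176 → up 39.4328 (V=20.0300), down 25.0632 (V=22.3200). Price 20.4726; hedge Δ=-0.1594, bond B=25.7982.
  t=3,j=3: stock 52.5770 → up 62.0409 (V=57.0900), down 39.4328 (V=20.0300). Price 42.4512; hedge Δ=1.6392, bond B=-43.7348.
  t=2,j=0: stock 18.0000 → up 21.2400 (V=19.8285), down 13.5000 (V=12.7257). Price 16.8487; hedge Δ=0.9177, bond B=0.3305.
  t=2,j=1: stock 28.3200 → up 33.4176 (V=20.4726), down 21.2400 (V=19.8285). Price 19.8363; hedge Δ=0.0529, bond B=18.3384.
  t=2,j=2: stock 44.5568 → up 52.5770 (V=42.4512), down 33.4176 (V=20.4726). Price 33.6011; hedge Δ=1.1471, bond B=-17.5118.
  t=1,j=0: stock 24.0000 → up 28.3200 (V=19.8363), down 18.0000 (V=16.8487). Price 18.3574; hedge Δ=0.2895, bond B=11.4096.
  t=1,j=1: stock 37.7600 → up 44.5568 (V=33.6011), down 28.3200 (V=19.8363). Price 27.9209; hedge Δ=0.8478, bond B=-4.0904.
  t=0,j=0: stock 32.0000 → up 37.7600 (V=27.9209), down 24.0000 (V=18.3574). Price 23.8847; hedge Δ=0.6950, bond B=1.6441.
The time-0 hedge costs 23.8847, which is the no-arbitrage price.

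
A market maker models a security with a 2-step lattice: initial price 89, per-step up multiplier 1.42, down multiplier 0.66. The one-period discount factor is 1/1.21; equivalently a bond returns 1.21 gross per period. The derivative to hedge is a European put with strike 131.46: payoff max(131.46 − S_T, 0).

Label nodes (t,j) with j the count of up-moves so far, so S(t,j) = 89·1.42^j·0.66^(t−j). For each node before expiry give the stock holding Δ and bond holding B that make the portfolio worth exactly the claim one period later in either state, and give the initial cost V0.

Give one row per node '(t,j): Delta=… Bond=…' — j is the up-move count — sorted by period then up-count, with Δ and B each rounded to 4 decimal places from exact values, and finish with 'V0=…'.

The replicating-portfolio and risk-neutral prices coincide; use p* = (1.21−0.66)/(1.42−0.66) = 0.7237 for the latter.
Terminal values V(2,·): V(2,0)=92.6916, V(2,1)=48.0492, V(2,2)=0.0000
  t=1,j=0: stock 58.7400 → up 83.4108 (V=48.0492), down 38.7684 (V=92.6916). Price 49.9046; hedge Δ=-1.0000, bond B=108.6446.
  t=1,j=1: stock 126.3800 → up 179.4596 (V=0.0000), down 83.4108 (V=48.0492). Price 10.9725; hedge Δ=-0.5003, bond B=74.1952.
  t=0,j=0: stock 89.0000 → up 126.3800 (V=10.9725), down 58.7400 (V=49.9046). Price 17.9587; hedge Δ=-0.5756, bond B=69.1852.
Each (Δ,B) replicates both successor values, so the strategy is self-financing and V0 is arbitrage-free.

(0,0): Delta=-0.5756 Bond=69.1852
(1,0): Delta=-1.0000 Bond=108.6446
(1,1): Delta=-0.5003 Bond=74.1952
V0=17.9587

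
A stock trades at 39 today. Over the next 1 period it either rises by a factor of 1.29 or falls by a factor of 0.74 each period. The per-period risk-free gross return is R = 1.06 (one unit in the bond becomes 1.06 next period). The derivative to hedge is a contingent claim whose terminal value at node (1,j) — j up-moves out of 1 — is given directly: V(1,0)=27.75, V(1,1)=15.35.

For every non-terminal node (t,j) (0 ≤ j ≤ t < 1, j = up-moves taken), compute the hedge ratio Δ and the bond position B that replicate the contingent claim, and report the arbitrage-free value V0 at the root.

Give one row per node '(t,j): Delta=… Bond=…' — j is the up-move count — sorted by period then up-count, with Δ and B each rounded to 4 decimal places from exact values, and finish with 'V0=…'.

The replicating-portfolio and risk-neutral prices coincide; use p* = (1.06−0.74)/(1.29−0.74) = 0.5818 for the latter.
Terminal payoffs: V(1,0)=27.7500, V(1,1)=15.3500
(0,0): S=39.0000. Δ = (V_up−V_dn)/(S_up−S_dn) = (15.3500−27.7500)/(50.3100−28.8600) = -0.5781. V = [p*·15.3500 + (1−p*)·27.7500]/1.06 = 19.3731. B = V − Δ·S = 41.9185.
Root portfolio cost Δ·39+B reproduces V0=19.3731.

(0,0): Delta=-0.5781 Bond=41.9185
V0=19.3731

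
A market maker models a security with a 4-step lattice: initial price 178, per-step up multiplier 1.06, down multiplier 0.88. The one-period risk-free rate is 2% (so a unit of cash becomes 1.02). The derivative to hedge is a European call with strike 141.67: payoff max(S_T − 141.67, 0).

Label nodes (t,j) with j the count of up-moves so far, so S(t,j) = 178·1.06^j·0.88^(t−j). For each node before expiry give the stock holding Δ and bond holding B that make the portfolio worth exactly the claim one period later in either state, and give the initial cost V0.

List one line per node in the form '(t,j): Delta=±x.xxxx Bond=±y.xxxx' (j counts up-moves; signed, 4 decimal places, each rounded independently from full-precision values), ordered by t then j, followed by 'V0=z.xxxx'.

Risk-neutral probability p* = (R−d)/(u−d) = (1.02−0.88)/(1.06−0.88) = 0.7778.
Payoff layer (t=4): V(4,0)=0.0000, V(4,1)=0.0000, V(4,2)=13.2106, V(4,3)=44.8907, V(4,4)=83.0509
  t=3,j=0: stock 121.3020 → up 128.5801 (V=0.0000), down 106.7458 (V=0.0000). Price 0.0000; hedge Δ=0.0000, bond B=0.0000.
  t=3,j=1: stock 146.1138 → up 154.8806 (V=13.2106), down 128.5801 (V=0.0000). Price 10.0735; hedge Δ=0.5023, bond B=-63.3189.
  t=3,j=2: stock 176.0007 → up 186.5607 (V=44.8907), down 154.8806 (V=13.2106). Price 37.1085; hedge Δ=1.0000, bond B=-138.8922.
  t=3,j=3: stock 212.0008 → up 224.7209 (V=83.0509), down 186.5607 (V=44.8907). Price 73.1087; hedge Δ=1.0000, bond B=-138.8922.
  t=2,j=0: stock 137.8432 → up 146.1138 (V=10.0735), down 121.3020 (V=0.0000). Price 7.6813; hedge Δ=0.4060, bond B=-48.2824.
  t=2,j=1: stock 166.0384 → up 176.0007 (V=37.1085), down 146.1138 (V=10.0735). Price 30.4909; hedge Δ=0.9046, bond B=-119.7040.
  t=2,j=2: stock 200.0008 → up 212.0008 (V=73.1087), down 176.0007 (V=37.1085). Price 63.8320; hedge Δ=1.0000, bond B=-136.1688.
  t=1,j=0: stock 156.6400 → up 166.0384 (V=30.4909), down 137.8432 (V=7.6813). Price 24.9236; hedge Δ=0.8090, bond B=-101.7966.
  t=1,j=1: stock 188.6800 → up 200.0008 (V=63.8320), down 166.0384 (V=30.4909). Price 55.3166; hedge Δ=0.9817, bond B=-129.9117.
  t=0,j=0: stock 178.0000 → up 188.6800 (V=55.3166), down 156.6400 (V=24.9236). Price 47.6104; hedge Δ=0.9486, bond B=-121.2391.
Root portfolio cost Δ·178+B reproduces V0=47.6104.

(0,0): Delta=0.9486 Bond=-121.2391
(1,0): Delta=0.8090 Bond=-101.7966
(1,1): Delta=0.9817 Bond=-129.9117
(2,0): Delta=0.4060 Bond=-48.2824
(2,1): Delta=0.9046 Bond=-119.7040
(2,2): Delta=1.0000 Bond=-136.1688
(3,0): Delta=0.0000 Bond=0.0000
(3,1): Delta=0.5023 Bond=-63.3189
(3,2): Delta=1.0000 Bond=-138.8922
(3,3): Delta=1.0000 Bond=-138.8922
V0=47.6104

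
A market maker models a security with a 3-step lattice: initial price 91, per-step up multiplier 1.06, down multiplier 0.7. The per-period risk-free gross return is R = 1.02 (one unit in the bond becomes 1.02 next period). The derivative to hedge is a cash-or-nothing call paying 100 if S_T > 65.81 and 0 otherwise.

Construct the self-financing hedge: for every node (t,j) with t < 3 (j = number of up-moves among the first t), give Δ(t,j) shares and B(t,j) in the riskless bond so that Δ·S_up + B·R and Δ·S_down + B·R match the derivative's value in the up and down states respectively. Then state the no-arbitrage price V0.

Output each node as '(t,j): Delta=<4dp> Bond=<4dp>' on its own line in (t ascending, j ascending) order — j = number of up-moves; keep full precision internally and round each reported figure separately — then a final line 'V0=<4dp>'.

(0,0): Delta=0.5795 Bond=38.2616
(1,0): Delta=3.8002 Bond=-166.1279
(1,1): Delta=0.3137 Bond=64.6712
(2,0): Delta=0.0000 Bond=0.0000
(2,1): Delta=4.1139 Bond=-190.6318
(2,2): Delta=0.0000 Bond=98.0392
V0=91.0007

Risk-neutral probability p* = (R−d)/(u−d) = (1.02−0.7)/(1.06−0.7) = 0.8889.
At expiry t=3: V(3,0)=0.0000, V(3,1)=0.0000, V(3,2)=100.0000, V(3,3)=100.0000
  t=2,j=0: stock 44.5900 → up 47.2654 (V=0.0000), down 31.2130 (V=0.0000). Price 0.0000; hedge Δ=0.0000, bond B=0.0000.
  t=2,j=1: stock 67.5220 → up 71.5733 (V=100.0000), down 47.2654 (V=0.0000). Price 87.1460; hedge Δ=4.1139, bond B=-190.6318.
  t=2,j=2: stock 102.2476 → up 108.3825 (V=100.0000), down 71.5733 (V=100.0000). Price 98.0392; hedge Δ=0.0000, bond B=98.0392.
  t=1,j=0: stock 63.7000 → up 67.5220 (V=87.1460), down 44.5900 (V=0.0000). Price 75.9442; hedge Δ=3.8002, bond B=-166.1279.
  t=1,j=1: stock 96.4600 → up 102.2476 (V=98.0392), down 67.5220 (V=87.1460). Price 94.9302; hedge Δ=0.3137, bond B=64.6712.
  t=0,j=0: stock 91.0000 → up 96.4600 (V=94.9302), down 63.7000 (V=75.9442). Price 91.0007; hedge Δ=0.5795, bond B=38.2616.
Check: Δ(0,0)·S0 + B(0,0) = 91.0007 = V0.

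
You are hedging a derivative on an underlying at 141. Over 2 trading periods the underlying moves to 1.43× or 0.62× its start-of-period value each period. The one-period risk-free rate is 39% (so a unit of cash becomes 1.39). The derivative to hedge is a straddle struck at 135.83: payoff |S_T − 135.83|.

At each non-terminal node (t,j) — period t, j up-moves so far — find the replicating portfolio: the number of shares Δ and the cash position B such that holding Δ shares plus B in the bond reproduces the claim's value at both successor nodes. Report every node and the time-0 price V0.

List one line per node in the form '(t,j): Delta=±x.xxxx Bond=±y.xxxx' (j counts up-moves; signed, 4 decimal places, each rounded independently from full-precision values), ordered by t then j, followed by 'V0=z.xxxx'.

The replicating-portfolio and risk-neutral prices coincide; use p* = (1.39−0.62)/(1.43−0.62) = 0.9506 for the latter.
At expiry t=2: V(2,0)=81.6296, V(2,1)=10.8194, V(2,2)=152.5009
  t=1,j=0: stock 87.4200 → up 125.0106 (V=10.8194), down 54.2004 (V=81.6296). Price 10.2994; hedge Δ=-1.0000, bond B=97.7194.
  t=1,j=1: stock 201.6300 → up 288.3309 (V=152.5009), down 125.0106 (V=10.8194). Price 104.6793; hedge Δ=0.8675, bond B=-70.2361.
  t=0,j=0: stock 141.0000 → up 201.6300 (V=104.6793), down 87.4200 (V=10.2994). Price 71.9558; hedge Δ=0.8264, bond B=-44.5626.
Each (Δ,B) replicates both successor values, so the strategy is self-financing and V0 is arbitrage-free.

(0,0): Delta=0.8264 Bond=-44.5626
(1,0): Delta=-1.0000 Bond=97.7194
(1,1): Delta=0.8675 Bond=-70.2361
V0=71.9558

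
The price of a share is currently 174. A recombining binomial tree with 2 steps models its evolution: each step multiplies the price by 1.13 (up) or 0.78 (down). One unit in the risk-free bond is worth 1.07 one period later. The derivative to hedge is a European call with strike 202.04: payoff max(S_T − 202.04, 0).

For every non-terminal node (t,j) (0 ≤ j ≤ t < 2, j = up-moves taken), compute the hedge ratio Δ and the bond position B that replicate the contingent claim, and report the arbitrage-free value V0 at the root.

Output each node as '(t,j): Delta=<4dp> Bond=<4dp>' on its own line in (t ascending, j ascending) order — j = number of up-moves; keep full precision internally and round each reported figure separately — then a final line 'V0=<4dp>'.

(0,0): Delta=0.2561 Bond=-32.4834
(1,0): Delta=0.0000 Bond=0.0000
(1,1): Delta=0.2927 Bond=-41.9484
V0=12.0772

Under the risk-neutral measure, an up-move has probability p* = (R−d)/(u−d) = 0.8286 and values discount at R = 1.07.
At expiry t=2: V(2,0)=0.0000, V(2,1)=0.0000, V(2,2)=20.1406
(1,0): S=135.7200. Δ = (V_up−V_dn)/(S_up−S_dn) = (0.0000−0.0000)/(153.3636−105.8616) = 0.0000. V = [p*·0.0000 + (1−p*)·0.0000]/1.07 = 0.0000. B = V − Δ·S = 0.0000.
(1,1): S=196.6200. Δ = (V_up−V_dn)/(S_up−S_dn) = (20.1406−0.0000)/(222.1806−153.3636) = 0.2927. V = [p*·20.1406 + (1−p*)·0.0000]/1.07 = 15.5962. B = V − Δ·S = -41.9484.
(0,0): S=174.0000. Δ = (V_up−V_dn)/(S_up−S_dn) = (15.5962−0.0000)/(196.6200−135.7200) = 0.2561. V = [p*·15.5962 + (1−p*)·0.0000]/1.07 = 12.0772. B = V − Δ·S = -32.4834.
Self-financing check: at every node Δ·S+B equals the discounted successor values.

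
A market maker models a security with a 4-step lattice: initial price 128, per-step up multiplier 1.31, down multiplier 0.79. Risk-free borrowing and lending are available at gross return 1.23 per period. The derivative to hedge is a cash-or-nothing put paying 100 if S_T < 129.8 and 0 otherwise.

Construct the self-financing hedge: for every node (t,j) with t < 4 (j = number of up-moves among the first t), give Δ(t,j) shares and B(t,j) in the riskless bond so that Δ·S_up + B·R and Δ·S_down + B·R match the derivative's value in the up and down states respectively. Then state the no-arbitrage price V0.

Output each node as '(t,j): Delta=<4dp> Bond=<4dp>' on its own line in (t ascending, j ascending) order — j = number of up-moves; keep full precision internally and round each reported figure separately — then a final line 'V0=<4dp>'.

Under the risk-neutral measure, an up-move has probability p* = (R−d)/(u−d) = 0.8462 and values discount at R = 1.23.
At expiry t=4: V(4,0)=100.0000, V(4,1)=100.0000, V(4,2)=0.0000, V(4,3)=0.0000, V(4,4)=0.0000
Node (3,0) S=63.1090: V=(p*·100.0000+(1−p*)·100.0000)/1.23=81.3008; Δ=(100.0000−100.0000)/(82.6728−49.8561)=0.0000; B=V−Δ·S=81.3008
Node (3,1) S=104.6491: V=(p*·0.0000+(1−p*)·100.0000)/1.23=12.5078; Δ=(0.0000−100.0000)/(137.0903−82.6728)=-1.8376; B=V−Δ·S=204.8155
Node (3,2) S=173.5320: V=(p*·0.0000+(1−p*)·0.0000)/1.23=0.0000; Δ=(0.0000−0.0000)/(227.3270−137.0903)=0.0000; B=V−Δ·S=0.0000
Node (3,3) S=287.7556: V=(p*·0.0000+(1−p*)·0.0000)/1.23=0.0000; Δ=(0.0000−0.0000)/(376.9599−227.3270)=0.0000; B=V−Δ·S=0.0000
Node (2,0) S=79.8848: V=(p*·12.5078+(1−p*)·81.3008)/1.23=18.7735; Δ=(12.5078−81.3008)/(104.6491−63.1090)=-1.6561; B=V−Δ·S=151.0677
Node (2,1) S=132.4672: V=(p*·0.0000+(1−p*)·12.5078)/1.23=1.5645; Δ=(0.0000−12.5078)/(173.5320−104.6491)=-0.1816; B=V−Δ·S=25.6179
Node (2,2) S=219.6608: V=(p*·0.0000+(1−p*)·0.0000)/1.23=0.0000; Δ=(0.0000−0.0000)/(287.7556−173.5320)=0.0000; B=V−Δ·S=0.0000
Node (1,0) S=101.1200: V=(p*·1.5645+(1−p*)·18.7735)/1.23=3.4244; Δ=(1.5645−18.7735)/(132.4672−79.8848)=-0.3273; B=V−Δ·S=36.5186
Node (1,1) S=167.6800: V=(p*·0.0000+(1−p*)·1.5645)/1.23=0.1957; Δ=(0.0000−1.5645)/(219.6608−132.4672)=-0.0179; B=V−Δ·S=3.2042
Node (0,0) S=128.0000: V=(p*·0.1957+(1−p*)·3.4244)/1.23=0.5629; Δ=(0.1957−3.4244)/(167.6800−101.1200)=-0.0485; B=V−Δ·S=6.7720
Root portfolio cost Δ·128+B reproduces V0=0.5629.

(0,0): Delta=-0.0485 Bond=6.7720
(1,0): Delta=-0.3273 Bond=36.5186
(1,1): Delta=-0.0179 Bond=3.2042
(2,0): Delta=-1.6561 Bond=151.0677
(2,1): Delta=-0.1816 Bond=25.6179
(2,2): Delta=0.0000 Bond=0.0000
(3,0): Delta=0.0000 Bond=81.3008
(3,1): Delta=-1.8376 Bond=204.8155
(3,2): Delta=0.0000 Bond=0.0000
(3,3): Delta=0.0000 Bond=0.0000
V0=0.5629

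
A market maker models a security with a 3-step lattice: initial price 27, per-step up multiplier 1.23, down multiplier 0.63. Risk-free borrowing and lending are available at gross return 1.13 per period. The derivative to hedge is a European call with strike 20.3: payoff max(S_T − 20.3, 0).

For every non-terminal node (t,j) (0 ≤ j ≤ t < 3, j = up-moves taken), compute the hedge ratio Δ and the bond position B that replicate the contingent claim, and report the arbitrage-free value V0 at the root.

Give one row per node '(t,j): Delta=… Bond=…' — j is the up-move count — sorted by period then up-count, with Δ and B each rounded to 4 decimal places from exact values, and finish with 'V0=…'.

Under the risk-neutral measure, an up-move has probability p* = (R−d)/(u−d) = 0.8333 and values discount at R = 1.13.
Terminal payoffs: V(3,0)=0.0000, V(3,1)=0.0000, V(3,2)=5.4344, V(3,3)=29.9434
Node (2,0) S=10.7163: V=(p*·0.0000+(1−p*)·0.0000)/1.13=0.0000; Δ=(0.0000−0.0000)/(13.1810−6.7513)=0.0000; B=V−Δ·S=0.0000
Node (2,1) S=20.9223: V=(p*·5.4344+(1−p*)·0.0000)/1.13=4.0077; Δ=(5.4344−0.0000)/(25.7344−13.1810)=0.4329; B=V−Δ·S=-5.0497
Node (2,2) S=40.8483: V=(p*·29.9434+(1−p*)·5.4344)/1.13=22.8837; Δ=(29.9434−5.4344)/(50.2434−25.7344)=1.0000; B=V−Δ·S=-17.9646
Node (1,0) S=17.0100: V=(p*·4.0077+(1−p*)·0.0000)/1.13=2.9555; Δ=(4.0077−0.0000)/(20.9223−10.7163)=0.3927; B=V−Δ·S=-3.7240
Node (1,1) S=33.2100: V=(p*·22.8837+(1−p*)·4.0077)/1.13=17.4670; Δ=(22.8837−4.0077)/(40.8483−20.9223)=0.9473; B=V−Δ·S=-13.9930
Node (0,0) S=27.0000: V=(p*·17.4670+(1−p*)·2.9555)/1.13=13.3172; Δ=(17.4670−2.9555)/(33.2100−17.0100)=0.8958; B=V−Δ·S=-10.8686
Each (Δ,B) replicates both successor values, so the strategy is self-financing and V0 is arbitrage-free.

(0,0): Delta=0.8958 Bond=-10.8686
(1,0): Delta=0.3927 Bond=-3.7240
(1,1): Delta=0.9473 Bond=-13.9930
(2,0): Delta=0.0000 Bond=0.0000
(2,1): Delta=0.4329 Bond=-5.0497
(2,2): Delta=1.0000 Bond=-17.9646
V0=13.3172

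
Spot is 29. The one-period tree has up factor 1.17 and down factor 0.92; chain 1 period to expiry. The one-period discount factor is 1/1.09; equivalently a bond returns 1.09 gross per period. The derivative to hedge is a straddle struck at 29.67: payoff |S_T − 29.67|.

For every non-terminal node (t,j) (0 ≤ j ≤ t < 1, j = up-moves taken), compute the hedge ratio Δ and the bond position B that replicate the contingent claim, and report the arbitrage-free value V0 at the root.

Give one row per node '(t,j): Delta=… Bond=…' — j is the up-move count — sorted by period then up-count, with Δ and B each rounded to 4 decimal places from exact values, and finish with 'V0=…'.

No-arbitrage ⇒ martingale measure with p* = (R−d)/(u−d) = 0.6800.
Terminal values V(1,·): V(1,0)=2.9900, V(1,1)=4.2600
Node (0,0) S=29.0000: V=(p*·4.2600+(1−p*)·2.9900)/1.09=3.5354; Δ=(4.2600−2.9900)/(33.9300−26.6800)=0.1752; B=V−Δ·S=-1.5446
Root portfolio cost Δ·29+B reproduces V0=3.5354.

(0,0): Delta=0.1752 Bond=-1.5446
V0=3.5354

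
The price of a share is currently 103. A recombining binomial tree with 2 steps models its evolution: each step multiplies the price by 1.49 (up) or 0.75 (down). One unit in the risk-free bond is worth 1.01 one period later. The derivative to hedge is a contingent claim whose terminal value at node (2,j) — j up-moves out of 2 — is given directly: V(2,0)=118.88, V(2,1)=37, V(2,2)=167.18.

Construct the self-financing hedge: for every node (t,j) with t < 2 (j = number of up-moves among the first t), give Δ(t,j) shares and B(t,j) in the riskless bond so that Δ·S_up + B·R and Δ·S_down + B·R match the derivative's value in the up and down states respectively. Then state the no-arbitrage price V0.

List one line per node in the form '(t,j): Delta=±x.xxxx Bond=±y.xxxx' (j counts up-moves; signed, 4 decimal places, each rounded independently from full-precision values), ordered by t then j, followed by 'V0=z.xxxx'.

The replicating-portfolio and risk-neutral prices coincide; use p* = (1.01−0.75)/(1.49−0.75) = 0.3514 for the latter.
At expiry t=2: V(2,0)=118.8800, V(2,1)=37.0000, V(2,2)=167.1800
  t=1,j=0: stock 77.2500 → up 115.1025 (V=37.0000), down 57.9375 (V=118.8800). Price 89.2192; hedge Δ=-1.4323, bond B=199.8678.
  t=1,j=1: stock 153.4700 → up 228.6703 (V=167.1800), down 115.1025 (V=37.0000). Price 81.9197; hedge Δ=1.1463, bond B=-93.9992.
  t=0,j=0: stock 103.0000 → up 153.4700 (V=81.9197), down 77.2500 (V=89.2192). Price 85.7965; hedge Δ=-0.0958, bond B=95.6606.
The time-0 hedge costs 85.7965, which is the no-arbitrage price.

(0,0): Delta=-0.0958 Bond=95.6606
(1,0): Delta=-1.4323 Bond=199.8678
(1,1): Delta=1.1463 Bond=-93.9992
V0=85.7965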